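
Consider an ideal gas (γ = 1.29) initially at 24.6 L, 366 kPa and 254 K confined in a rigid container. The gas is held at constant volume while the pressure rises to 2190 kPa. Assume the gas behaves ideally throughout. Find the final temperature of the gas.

Isochoric: V stays 24.6 L; P/T = const ⇒ T₂ = 1520 K, P₂ = 2190 kPa.

1520 K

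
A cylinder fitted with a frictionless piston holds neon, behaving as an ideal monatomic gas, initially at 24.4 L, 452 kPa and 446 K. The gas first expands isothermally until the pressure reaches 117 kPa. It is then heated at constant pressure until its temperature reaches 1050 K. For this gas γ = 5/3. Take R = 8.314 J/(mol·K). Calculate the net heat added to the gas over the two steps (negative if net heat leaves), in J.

n = P₁V₁/(RT₁) = 452×24.4/(8.314×446) = 2.97 mol.
Step 1 — Isothermal: T stays 446 K; PV = const ⇒ V₂ = 94.3 L, P₂ = 117 kPa.
ΔU = 0 (ideal gas, T constant).
W = nRT ln(V₂/V₁) = 2.97×8.314×446×ln(3.86) = 14900 J.
Q = ΔU + W = 14900 J.
State after step 1: P = 117 kPa, V = 94.3 L, T = 446 K.
Step 2 — Isobaric: P stays 117 kPa; V/T = const ⇒ T₂ = 1050 K, V₂ = 222 L.
W = PΔV = 117×(222−94.3) kPa·L = 14900 J.
ΔU = nCvΔT = 2.97×12.5×(1050−446) = 22400 J.
Q = ΔU + W = nCpΔT = 37300 J.
Net over both steps: W = 29800 J, Q = 52200 J, ΔU = 22400 J.

52200 J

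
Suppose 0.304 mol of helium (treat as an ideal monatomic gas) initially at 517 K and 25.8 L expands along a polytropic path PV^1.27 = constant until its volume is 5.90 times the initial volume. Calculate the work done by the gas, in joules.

P₁ = nRT₁/V₁ = 0.304×8.314×517/25.8 = 50.6 kPa.
Polytropic n=1.27: T₂ = T₁(V₁/V₂)^(n−1) = 517×(0.169)^0.27 = 320 K; P₂ = P₁(V₁/V₂)^n = 5.32 kPa.
W = (P₁V₁−P₂V₂)/(n−1) = (50.6×25.8−5.32×152)/0.27 = 1840 J.

1840 J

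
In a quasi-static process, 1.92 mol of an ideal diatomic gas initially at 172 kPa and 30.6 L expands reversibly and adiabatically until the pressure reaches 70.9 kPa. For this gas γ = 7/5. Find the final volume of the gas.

T₁ = P₁V₁/(nR) = 172×30.6/(1.92×8.314) = 330 K.
Adiabatic: T₂/T₁ = (P₂/P₁)^((γ−1)/γ) ⇒ T₂ = 330×(0.412)^0.286 = 256 K; V₂ = 57.6 L.

57.6 L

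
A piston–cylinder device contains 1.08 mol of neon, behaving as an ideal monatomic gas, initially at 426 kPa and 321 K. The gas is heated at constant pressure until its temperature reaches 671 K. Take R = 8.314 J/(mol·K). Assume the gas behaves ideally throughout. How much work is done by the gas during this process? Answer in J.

V₁ = nRT₁/P₁ = 1.08×8.314×321/426 = 6.77 L.
Isobaric: P stays 426 kPa; V/T = const ⇒ T₂ = 671 K, V₂ = 14.1 L.
W = PΔV = 426×(14.1−6.77) kPa·L = 3140 J.

3140 J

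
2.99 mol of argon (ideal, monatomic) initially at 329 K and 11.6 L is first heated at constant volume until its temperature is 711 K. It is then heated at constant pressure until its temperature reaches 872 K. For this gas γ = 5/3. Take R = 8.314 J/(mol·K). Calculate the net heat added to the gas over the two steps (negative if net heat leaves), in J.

P₁ = nRT₁/V₁ = 2.99×8.314×329/11.6 = 705 kPa.
Step 1 — Isochoric: V stays 11.6 L; P/T = const ⇒ T₂ = 711 K, P₂ = 1520 kPa.
W = 0 (no volume change).
ΔU = nCvΔT = 2.99×12.5×(711−329) = 14200 J.
Q = ΔU = 14200 J.
State after step 1: P = 1520 kPa, V = 11.6 L, T = 711 K.
Step 2 — Isobaric: P stays 1520 kPa; V/T = const ⇒ T₂ = 872 K, V₂ = 14.2 L.
W = PΔV = 1520×(14.2−11.6) kPa·L = 4000 J.
ΔU = nCvΔT = 2.99×12.5×(872−711) = 6000 J.
Q = ΔU + W = nCpΔT = 10000 J.
Net over both steps: W = 4000 J, Q = 24200 J, ΔU = 20200 J.

24200 J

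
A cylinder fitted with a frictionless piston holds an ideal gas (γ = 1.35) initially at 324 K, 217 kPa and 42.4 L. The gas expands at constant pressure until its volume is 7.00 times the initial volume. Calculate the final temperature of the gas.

Isobaric: P stays 217 kPa; V/T = const ⇒ T₂ = 2270 K, V₂ = 297 L.

2270 K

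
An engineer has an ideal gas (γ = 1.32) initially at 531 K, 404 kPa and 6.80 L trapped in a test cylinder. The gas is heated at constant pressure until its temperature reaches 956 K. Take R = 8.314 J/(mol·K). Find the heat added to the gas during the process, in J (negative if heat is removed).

n = P₁V₁/(RT₁) = 404×6.80/(8.314×531) = 0.622 mol.
Isobaric: P stays 404 kPa; V/T = const ⇒ T₂ = 956 K, V₂ = 12.2 L.
W = PΔV = 404×(12.2−6.80) kPa·L = 2200 J.
ΔU = nCvΔT = 0.622×26.0×(956−531) = 6870 J.
Q = ΔU + W = nCpΔT = 9070 J.

9070 J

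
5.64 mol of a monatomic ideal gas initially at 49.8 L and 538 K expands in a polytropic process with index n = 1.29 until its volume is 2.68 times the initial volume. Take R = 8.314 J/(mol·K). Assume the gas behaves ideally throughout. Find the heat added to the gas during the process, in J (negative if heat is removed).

12200 J

P₁ = nRT₁/V₁ = 5.64×8.314×538/49.8 = 507 kPa.
Polytropic n=1.29: T₂ = T₁(V₁/V₂)^(n−1) = 538×(0.373)^0.29 = 404 K; P₂ = P₁(V₁/V₂)^n = 142 kPa.
W = (P₁V₁−P₂V₂)/(n−1) = (507×49.8−142×133)/0.29 = 21600 J.
ΔU = nCvΔT = 5.64×12.5×(404−538) = -9410 J.
Q = ΔU + W = 12200 J.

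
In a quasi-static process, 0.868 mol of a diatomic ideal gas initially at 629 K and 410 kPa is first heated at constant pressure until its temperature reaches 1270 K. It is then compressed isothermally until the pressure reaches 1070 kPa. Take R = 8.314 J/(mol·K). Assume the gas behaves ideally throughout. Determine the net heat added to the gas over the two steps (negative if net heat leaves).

7400 J

V₁ = nRT₁/P₁ = 0.868×8.314×629/410 = 11.1 L.
Step 1 — Isobaric: P stays 410 kPa; V/T = const ⇒ T₂ = 1270 K, V₂ = 22.4 L.
W = PΔV = 410×(22.4−11.1) kPa·L = 4630 J.
ΔU = nCvΔT = 0.868×20.8×(1270−629) = 11600 J.
Q = ΔU + W = nCpΔT = 16200 J.
State after step 1: P = 410 kPa, V = 22.4 L, T = 1270 K.
Step 2 — Isothermal: T stays 1270 K; PV = const ⇒ V₂ = 8.57 L, P₂ = 1070 kPa.
ΔU = 0 (ideal gas, T constant).
W = nRT ln(V₂/V₁) = 0.868×8.314×1270×ln(0.383) = -8790 J.
Q = ΔU + W = -8790 J.
Net over both steps: W = -4170 J, Q = 7400 J, ΔU = 11600 J.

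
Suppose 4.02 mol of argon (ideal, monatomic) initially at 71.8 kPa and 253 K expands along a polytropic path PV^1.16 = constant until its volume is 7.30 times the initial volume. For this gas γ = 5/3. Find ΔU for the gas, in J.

V₁ = nRT₁/P₁ = 4.02×8.314×253/71.8 = 118 L.
Polytropic n=1.16: T₂ = T₁(V₁/V₂)^(n−1) = 253×(0.137)^0.16 = 184 K; P₂ = P₁(V₁/V₂)^n = 7.16 kPa.
For an ideal gas ΔU = nCvΔT with Cv = (3/2)R = 12.5 J/(mol·K).
ΔU = 4.02×12.5×(184−253) = -3460 J.

-3460 J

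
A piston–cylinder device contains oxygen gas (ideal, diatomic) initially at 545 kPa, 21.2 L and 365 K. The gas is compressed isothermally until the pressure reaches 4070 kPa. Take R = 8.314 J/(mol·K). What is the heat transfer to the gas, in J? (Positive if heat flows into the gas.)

-23200 J

n = P₁V₁/(RT₁) = 545×21.2/(8.314×365) = 3.81 mol.
Isothermal: T stays 365 K; PV = const ⇒ V₂ = 2.84 L, P₂ = 4070 kPa.
ΔU = 0 (ideal gas, T constant).
W = nRT ln(V₂/V₁) = 3.81×8.314×365×ln(0.134) = -23200 J.
Q = ΔU + W = -23200 J.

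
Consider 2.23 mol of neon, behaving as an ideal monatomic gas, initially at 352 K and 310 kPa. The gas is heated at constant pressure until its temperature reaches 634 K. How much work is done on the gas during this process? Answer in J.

V₁ = nRT₁/P₁ = 2.23×8.314×352/310 = 21.1 L.
Isobaric: P stays 310 kPa; V/T = const ⇒ T₂ = 634 K, V₂ = 37.9 L.
W = PΔV = 310×(37.9−21.1) kPa·L = 5230 J.
Work done on the gas = −W_by = -5230 J.

-5230 J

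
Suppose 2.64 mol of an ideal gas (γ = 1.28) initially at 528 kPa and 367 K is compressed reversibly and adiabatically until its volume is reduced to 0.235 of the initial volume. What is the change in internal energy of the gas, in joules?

14400 J

V₁ = nRT₁/P₁ = 2.64×8.314×367/528 = 15.3 L.
Adiabatic: TV^(γ−1) = const ⇒ T₂ = 367×(4.26)^0.280 = 551 K; PV^γ = const ⇒ P₂ = 3370 kPa.
For an ideal gas ΔU = nCvΔT with Cv = R/(γ−1) = 29.7 J/(mol·K).
ΔU = 2.64×29.7×(551−367) = 14400 J.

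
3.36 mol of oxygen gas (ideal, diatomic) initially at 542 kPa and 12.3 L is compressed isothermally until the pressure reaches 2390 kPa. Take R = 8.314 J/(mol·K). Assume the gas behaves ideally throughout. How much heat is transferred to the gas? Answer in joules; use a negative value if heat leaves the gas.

T₁ = P₁V₁/(nR) = 542×12.3/(3.36×8.314) = 239 K.
Isothermal: T stays 239 K; PV = const ⇒ V₂ = 2.79 L, P₂ = 2390 kPa.
ΔU = 0 (ideal gas, T constant).
W = nRT ln(V₂/V₁) = 3.36×8.314×239×ln(0.227) = -9890 J.
Q = ΔU + W = -9890 J.

-9890 J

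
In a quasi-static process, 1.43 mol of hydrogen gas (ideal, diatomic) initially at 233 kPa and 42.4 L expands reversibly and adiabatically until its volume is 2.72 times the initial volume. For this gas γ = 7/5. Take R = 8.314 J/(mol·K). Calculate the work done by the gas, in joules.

8150 J

T₁ = P₁V₁/(nR) = 233×42.4/(1.43×8.314) = 831 K.
Adiabatic: TV^(γ−1) = const ⇒ T₂ = 831×(0.368)^0.400 = 557 K; PV^γ = const ⇒ P₂ = 57.4 kPa.
ΔU = nCvΔT = 1.43×20.8×(557−831) = -8150 J.
Q = 0 for an adiabatic process, so W = −ΔU = 8150 J.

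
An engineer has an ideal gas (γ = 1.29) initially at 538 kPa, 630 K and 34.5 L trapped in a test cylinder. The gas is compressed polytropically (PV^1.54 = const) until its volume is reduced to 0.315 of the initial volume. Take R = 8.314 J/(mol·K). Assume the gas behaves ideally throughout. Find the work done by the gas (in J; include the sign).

-29800 J

n = P₁V₁/(RT₁) = 538×34.5/(8.314×630) = 3.54 mol.
Polytropic n=1.54: T₂ = T₁(V₁/V₂)^(n−1) = 630×(3.17)^0.54 = 1180 K; P₂ = P₁(V₁/V₂)^n = 3190 kPa.
W = (P₁V₁−P₂V₂)/(n−1) = (538×34.5−3190×10.9)/0.54 = -29800 J.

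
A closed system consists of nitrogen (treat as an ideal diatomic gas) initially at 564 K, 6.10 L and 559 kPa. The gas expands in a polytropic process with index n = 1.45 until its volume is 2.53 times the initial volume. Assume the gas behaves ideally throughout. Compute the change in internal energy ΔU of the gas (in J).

n = P₁V₁/(RT₁) = 559×6.10/(8.314×564) = 0.727 mol.
Polytropic n=1.45: T₂ = T₁(V₁/V₂)^(n−1) = 564×(0.395)^0.45 = 371 K; P₂ = P₁(V₁/V₂)^n = 146 kPa.
For an ideal gas ΔU = nCvΔT with Cv = (5/2)R = 20.8 J/(mol·K).
ΔU = 0.727×20.8×(371−564) = -2910 J.

-2910 J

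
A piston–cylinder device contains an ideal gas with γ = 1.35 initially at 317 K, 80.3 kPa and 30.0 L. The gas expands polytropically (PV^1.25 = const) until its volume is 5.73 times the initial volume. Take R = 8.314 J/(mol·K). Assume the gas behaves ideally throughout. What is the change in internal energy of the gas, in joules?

-2430 J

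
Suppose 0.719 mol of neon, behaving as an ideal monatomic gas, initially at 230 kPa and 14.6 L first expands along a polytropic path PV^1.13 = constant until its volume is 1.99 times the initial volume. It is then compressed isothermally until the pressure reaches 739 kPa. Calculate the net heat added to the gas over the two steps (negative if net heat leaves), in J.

T₁ = P₁V₁/(nR) = 230×14.6/(0.719×8.314) = 562 K.
Step 1 — Polytropic n=1.13: T₂ = T₁(V₁/V₂)^(n−1) = 562×(0.503)^0.13 = 514 K; P₂ = P₁(V₁/V₂)^n = 106 kPa.
W = (P₁V₁−P₂V₂)/(n−1) = (230×14.6−106×29.1)/0.13 = 2210 J.
ΔU = nCvΔT = 0.719×12.5×(514−562) = -431 J.
Q = ΔU + W = 1780 J.
State after step 1: P = 106 kPa, V = 29.1 L, T = 514 K.
Step 2 — Isothermal: T stays 514 K; PV = const ⇒ V₂ = 4.16 L, P₂ = 739 kPa.
ΔU = 0 (ideal gas, T constant).
W = nRT ln(V₂/V₁) = 0.719×8.314×514×ln(0.143) = -5970 J.
Q = ΔU + W = -5970 J.
Net over both steps: W = -3760 J, Q = -4190 J, ΔU = -431 J.

-4190 J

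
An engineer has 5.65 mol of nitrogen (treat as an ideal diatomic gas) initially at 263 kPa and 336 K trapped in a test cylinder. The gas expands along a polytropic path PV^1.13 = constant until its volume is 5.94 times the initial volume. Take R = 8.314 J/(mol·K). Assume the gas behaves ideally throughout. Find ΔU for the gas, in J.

-8160 J

V₁ = nRT₁/P₁ = 5.65×8.314×336/263 = 60.0 L.
Polytropic n=1.13: T₂ = T₁(V₁/V₂)^(n−1) = 336×(0.168)^0.13 = 267 K; P₂ = P₁(V₁/V₂)^n = 35.1 kPa.
For an ideal gas ΔU = nCvΔT with Cv = (5/2)R = 20.8 J/(mol·K).
ΔU = 5.65×20.8×(267−336) = -8160 J.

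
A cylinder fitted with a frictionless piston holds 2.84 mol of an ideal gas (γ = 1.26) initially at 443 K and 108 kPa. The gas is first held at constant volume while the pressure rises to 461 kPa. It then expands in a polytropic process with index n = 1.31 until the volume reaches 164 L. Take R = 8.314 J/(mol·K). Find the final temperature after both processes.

V₁ = nRT₁/P₁ = 2.84×8.314×443/108 = 96.9 L.
Step 1 — Isochoric: V stays 96.9 L; P/T = const ⇒ T₂ = 1890 K, P₂ = 461 kPa.
W = 0 (no volume change).
ΔU = nCvΔT = 2.84×32.0×(1890−443) = 131000 J.
Q = ΔU = 131000 J.
State after step 1: P = 461 kPa, V = 96.9 L, T = 1890 K.
Step 2 — Polytropic n=1.31: T₂ = T₁(V₁/V₂)^(n−1) = 1890×(0.591)^0.31 = 1610 K; P₂ = P₁(V₁/V₂)^n = 231 kPa.
W = (P₁V₁−P₂V₂)/(n−1) = (461×96.9−231×164)/0.31 = 21700 J.
ΔU = nCvΔT = 2.84×32.0×(1610−1890) = -25900 J.
Q = ΔU + W = -4170 J.
Net over both steps: W = 21700 J, Q = 127000 J, ΔU = 106000 J.

1610 K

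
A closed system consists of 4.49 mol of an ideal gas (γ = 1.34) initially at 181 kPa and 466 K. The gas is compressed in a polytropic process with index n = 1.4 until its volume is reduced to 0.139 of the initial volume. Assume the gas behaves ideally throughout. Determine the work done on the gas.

V₁ = nRT₁/P₁ = 4.49×8.314×466/181 = 96.1 L.
Polytropic n=1.4: T₂ = T₁(V₁/V₂)^(n−1) = 466×(7.19)^0.40 = 1030 K; P₂ = P₁(V₁/V₂)^n = 2870 kPa.
W = (P₁V₁−P₂V₂)/(n−1) = (181×96.1−2870×13.4)/0.40 = -52300 J.
Work done on the gas = −W_by = 52300 J.

52300 J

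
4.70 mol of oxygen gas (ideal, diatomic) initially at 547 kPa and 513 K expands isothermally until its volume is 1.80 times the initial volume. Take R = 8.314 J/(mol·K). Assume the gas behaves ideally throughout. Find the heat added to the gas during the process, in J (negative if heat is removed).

V₁ = nRT₁/P₁ = 4.70×8.314×513/547 = 36.6 L.
Isothermal: T stays 513 K; PV = const ⇒ V₂ = 66.0 L, P₂ = 304 kPa.
ΔU = 0 (ideal gas, T constant).
W = nRT ln(V₂/V₁) = 4.70×8.314×513×ln(1.80) = 11800 J.
Q = ΔU + W = 11800 J.

11800 J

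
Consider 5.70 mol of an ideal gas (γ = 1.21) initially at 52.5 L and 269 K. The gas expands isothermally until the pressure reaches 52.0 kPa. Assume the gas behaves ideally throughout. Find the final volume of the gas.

P₁ = nRT₁/V₁ = 5.70×8.314×269/52.5 = 243 kPa.
Isothermal: T stays 269 K; PV = const ⇒ V₂ = 245 L, P₂ = 52.0 kPa.

245 L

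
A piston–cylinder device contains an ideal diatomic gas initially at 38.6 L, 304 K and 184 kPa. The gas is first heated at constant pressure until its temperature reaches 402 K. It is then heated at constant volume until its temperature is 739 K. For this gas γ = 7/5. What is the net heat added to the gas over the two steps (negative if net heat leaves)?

27700 J

n = P₁V₁/(RT₁) = 184×38.6/(8.314×304) = 2.81 mol.
Step 1 — Isobaric: P stays 184 kPa; V/T = const ⇒ T₂ = 402 K, V₂ = 51.0 L.
W = PΔV = 184×(51.0−38.6) kPa·L = 2290 J.
ΔU = nCvΔT = 2.81×20.8×(402−304) = 5720 J.
Q = ΔU + W = nCpΔT = 8010 J.
State after step 1: P = 184 kPa, V = 51.0 L, T = 402 K.
Step 2 — Isochoric: V stays 51.0 L; P/T = const ⇒ T₂ = 739 K, P₂ = 338 kPa.
W = 0 (no volume change).
ΔU = nCvΔT = 2.81×20.8×(739−402) = 19700 J.
Q = ΔU = 19700 J.
Net over both steps: W = 2290 J, Q = 27700 J, ΔU = 25400 J.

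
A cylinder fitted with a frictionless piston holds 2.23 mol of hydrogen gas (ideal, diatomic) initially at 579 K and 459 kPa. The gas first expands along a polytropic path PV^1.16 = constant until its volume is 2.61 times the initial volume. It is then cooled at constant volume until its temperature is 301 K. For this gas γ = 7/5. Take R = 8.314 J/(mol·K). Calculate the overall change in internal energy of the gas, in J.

V₁ = nRT₁/P₁ = 2.23×8.314×579/459 = 23.4 L.
Step 1 — Polytropic n=1.16: T₂ = T₁(V₁/V₂)^(n−1) = 579×(0.383)^0.16 = 497 K; P₂ = P₁(V₁/V₂)^n = 151 kPa.
W = (P₁V₁−P₂V₂)/(n−1) = (459×23.4−151×61.0)/0.16 = 9550 J.
ΔU = nCvΔT = 2.23×20.8×(497−579) = -3820 J.
Q = ΔU + W = 5730 J.
State after step 1: P = 151 kPa, V = 61.0 L, T = 497 K.
Step 2 — Isochoric: V stays 61.0 L; P/T = const ⇒ T₂ = 301 K, P₂ = 91.4 kPa.
W = 0 (no volume change).
ΔU = nCvΔT = 2.23×20.8×(301−497) = -9070 J.
Q = ΔU = -9070 J.
Net over both steps: W = 9550 J, Q = -3340 J, ΔU = -12900 J.

-12900 J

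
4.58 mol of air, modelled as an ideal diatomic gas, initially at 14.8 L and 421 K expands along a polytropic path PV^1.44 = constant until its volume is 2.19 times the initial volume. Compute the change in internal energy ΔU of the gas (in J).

P₁ = nRT₁/V₁ = 4.58×8.314×421/14.8 = 1080 kPa.
Polytropic n=1.44: T₂ = T₁(V₁/V₂)^(n−1) = 421×(0.457)^0.44 = 298 K; P₂ = P₁(V₁/V₂)^n = 350 kPa.
For an ideal gas ΔU = nCvΔT with Cv = (5/2)R = 20.8 J/(mol·K).
ΔU = 4.58×20.8×(298−421) = -11700 J.

-11700 J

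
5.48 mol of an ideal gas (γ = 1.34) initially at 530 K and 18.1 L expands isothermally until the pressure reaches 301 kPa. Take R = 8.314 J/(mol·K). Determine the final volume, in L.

P₁ = nRT₁/V₁ = 5.48×8.314×530/18.1 = 1330 kPa.
Isothermal: T stays 530 K; PV = const ⇒ V₂ = 80.2 L, P₂ = 301 kPa.

80.2 L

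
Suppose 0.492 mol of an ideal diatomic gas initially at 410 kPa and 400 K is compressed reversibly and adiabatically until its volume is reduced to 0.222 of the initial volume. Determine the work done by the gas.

-3380 J

V₁ = nRT₁/P₁ = 0.492×8.314×400/410 = 3.99 L.
Adiabatic: TV^(γ−1) = const ⇒ T₂ = 400×(4.50)^0.400 = 730 K; PV^γ = const ⇒ P₂ = 3370 kPa.
ΔU = nCvΔT = 0.492×20.8×(730−400) = 3380 J.
Q = 0 for an adiabatic process, so W = −ΔU = -3380 J.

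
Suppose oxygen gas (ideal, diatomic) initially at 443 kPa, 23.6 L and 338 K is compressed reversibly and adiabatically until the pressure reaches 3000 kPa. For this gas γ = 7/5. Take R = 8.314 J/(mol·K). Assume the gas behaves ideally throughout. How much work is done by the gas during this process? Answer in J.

n = P₁V₁/(RT₁) = 443×23.6/(8.314×338) = 3.72 mol.
Adiabatic: T₂/T₁ = (P₂/P₁)^((γ−1)/γ) ⇒ T₂ = 338×(6.77)^0.286 = 584 K; V₂ = 6.02 L.
ΔU = nCvΔT = 3.72×20.8×(584−338) = 19000 J.
Q = 0 for an adiabatic process, so W = −ΔU = -19000 J.

-19000 J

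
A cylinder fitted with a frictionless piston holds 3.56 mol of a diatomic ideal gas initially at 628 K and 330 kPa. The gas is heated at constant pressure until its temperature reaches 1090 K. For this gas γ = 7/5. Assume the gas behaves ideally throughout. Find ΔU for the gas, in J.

V₁ = nRT₁/P₁ = 3.56×8.314×628/330 = 56.3 L.
Isobaric: P stays 330 kPa; V/T = const ⇒ T₂ = 1090 K, V₂ = 97.8 L.
For an ideal gas ΔU = nCvΔT with Cv = (5/2)R = 20.8 J/(mol·K).
ΔU = 3.56×20.8×(1090−628) = 34200 J.

34200 J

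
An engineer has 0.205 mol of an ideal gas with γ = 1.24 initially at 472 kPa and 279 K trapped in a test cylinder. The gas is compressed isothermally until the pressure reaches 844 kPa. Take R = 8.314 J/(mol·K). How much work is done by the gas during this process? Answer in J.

V₁ = nRT₁/P₁ = 0.205×8.314×279/472 = 1.01 L.
Isothermal: T stays 279 K; PV = const ⇒ V₂ = 0.563 L, P₂ = 844 kPa.
W = nRT ln(V₂/V₁) = 0.205×8.314×279×ln(0.559) = -276 J.

-276 J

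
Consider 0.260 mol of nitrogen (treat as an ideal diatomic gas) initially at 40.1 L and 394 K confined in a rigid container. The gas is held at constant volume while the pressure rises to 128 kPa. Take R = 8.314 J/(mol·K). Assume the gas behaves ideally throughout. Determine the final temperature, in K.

2370 K

P₁ = nRT₁/V₁ = 0.260×8.314×394/40.1 = 21.2 kPa.
Isochoric: V stays 40.1 L; P/T = const ⇒ T₂ = 2370 K, P₂ = 128 kPa.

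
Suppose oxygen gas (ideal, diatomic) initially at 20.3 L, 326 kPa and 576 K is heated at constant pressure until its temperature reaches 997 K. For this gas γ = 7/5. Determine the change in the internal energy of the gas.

12100 J

n = P₁V₁/(RT₁) = 326×20.3/(8.314×576) = 1.38 mol.
Isobaric: P stays 326 kPa; V/T = const ⇒ T₂ = 997 K, V₂ = 35.1 L.
For an ideal gas ΔU = nCvΔT with Cv = (5/2)R = 20.8 J/(mol·K).
ΔU = 1.38×20.8×(997−576) = 12100 J.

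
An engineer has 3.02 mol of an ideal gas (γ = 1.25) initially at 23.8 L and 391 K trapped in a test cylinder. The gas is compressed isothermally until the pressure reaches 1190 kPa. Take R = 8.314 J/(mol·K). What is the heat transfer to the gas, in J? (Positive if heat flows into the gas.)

-10400 J

P₁ = nRT₁/V₁ = 3.02×8.314×391/23.8 = 412 kPa.
Isothermal: T stays 391 K; PV = const ⇒ V₂ = 8.25 L, P₂ = 1190 kPa.
ΔU = 0 (ideal gas, T constant).
W = nRT ln(V₂/V₁) = 3.02×8.314×391×ln(0.347) = -10400 J.
Q = ΔU + W = -10400 J.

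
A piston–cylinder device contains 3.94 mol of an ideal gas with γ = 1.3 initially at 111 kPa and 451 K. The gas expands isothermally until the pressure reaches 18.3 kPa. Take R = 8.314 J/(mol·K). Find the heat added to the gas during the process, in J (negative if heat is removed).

26600 J

V₁ = nRT₁/P₁ = 3.94×8.314×451/111 = 133 L.
Isothermal: T stays 451 K; PV = const ⇒ V₂ = 807 L, P₂ = 18.3 kPa.
ΔU = 0 (ideal gas, T constant).
W = nRT ln(V₂/V₁) = 3.94×8.314×451×ln(6.07) = 26600 J.
Q = ΔU + W = 26600 J.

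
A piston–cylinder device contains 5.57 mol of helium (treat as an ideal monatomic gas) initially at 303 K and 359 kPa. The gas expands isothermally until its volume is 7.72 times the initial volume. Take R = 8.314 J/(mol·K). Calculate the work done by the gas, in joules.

V₁ = nRT₁/P₁ = 5.57×8.314×303/359 = 39.1 L.
Isothermal: T stays 303 K; PV = const ⇒ V₂ = 302 L, P₂ = 46.5 kPa.
W = nRT ln(V₂/V₁) = 5.57×8.314×303×ln(7.72) = 28700 J.

28700 J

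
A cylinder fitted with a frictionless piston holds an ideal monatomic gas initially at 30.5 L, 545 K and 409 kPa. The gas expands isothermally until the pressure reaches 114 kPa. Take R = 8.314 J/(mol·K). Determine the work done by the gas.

n = P₁V₁/(RT₁) = 409×30.5/(8.314×545) = 2.75 mol.
Isothermal: T stays 545 K; PV = const ⇒ V₂ = 109 L, P₂ = 114 kPa.
W = nRT ln(V₂/V₁) = 2.75×8.314×545×ln(3.59) = 15900 J.

15900 J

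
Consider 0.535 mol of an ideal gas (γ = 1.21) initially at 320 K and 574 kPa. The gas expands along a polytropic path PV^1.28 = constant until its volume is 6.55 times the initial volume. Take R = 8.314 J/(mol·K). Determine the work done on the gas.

V₁ = nRT₁/P₁ = 0.535×8.314×320/574 = 2.48 L.
Polytropic n=1.28: T₂ = T₁(V₁/V₂)^(n−1) = 320×(0.153)^0.28 = 189 K; P₂ = P₁(V₁/V₂)^n = 51.8 kPa.
W = (P₁V₁−P₂V₂)/(n−1) = (574×2.48−51.8×16.2)/0.28 = 2080 J.
Work done on the gas = −W_by = -2080 J.

-2080 J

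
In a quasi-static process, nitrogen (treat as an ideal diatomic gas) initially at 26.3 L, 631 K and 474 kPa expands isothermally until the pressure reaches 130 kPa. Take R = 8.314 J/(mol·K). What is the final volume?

Isothermal: T stays 631 K; PV = const ⇒ V₂ = 95.9 L, P₂ = 130 kPa.

95.9 L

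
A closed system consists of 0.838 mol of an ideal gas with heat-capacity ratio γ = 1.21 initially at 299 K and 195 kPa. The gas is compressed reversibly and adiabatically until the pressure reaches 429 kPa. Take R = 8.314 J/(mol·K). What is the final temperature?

343 K

V₁ = nRT₁/P₁ = 0.838×8.314×299/195 = 10.7 L.
Adiabatic: T₂/T₁ = (P₂/P₁)^((γ−1)/γ) ⇒ T₂ = 299×(2.20)^0.174 = 343 K; V₂ = 5.57 L.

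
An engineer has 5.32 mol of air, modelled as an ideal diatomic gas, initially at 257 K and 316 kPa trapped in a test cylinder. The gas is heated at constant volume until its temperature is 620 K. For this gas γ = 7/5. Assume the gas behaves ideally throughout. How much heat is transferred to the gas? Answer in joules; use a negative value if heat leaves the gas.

V₁ = nRT₁/P₁ = 5.32×8.314×257/316 = 36.0 L.
Isochoric: V stays 36.0 L; P/T = const ⇒ T₂ = 620 K, P₂ = 762 kPa.
W = 0 (no volume change).
ΔU = nCvΔT = 5.32×20.8×(620−257) = 40100 J.
Q = ΔU = 40100 J.

40100 J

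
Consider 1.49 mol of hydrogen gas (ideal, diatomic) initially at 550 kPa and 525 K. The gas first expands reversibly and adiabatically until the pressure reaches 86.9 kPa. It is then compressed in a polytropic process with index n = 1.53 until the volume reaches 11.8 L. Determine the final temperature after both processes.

624 K

V₁ = nRT₁/P₁ = 1.49×8.314×525/550 = 11.8 L.
Step 1 — Adiabatic: T₂/T₁ = (P₂/P₁)^((γ−1)/γ) ⇒ T₂ = 525×(0.158)^0.286 = 310 K; V₂ = 44.2 L.
ΔU = nCvΔT = 1.49×20.8×(310−525) = -6660 J.
Q = 0 for an adiabatic process, so W = −ΔU = 6660 J.
State after step 1: P = 86.9 kPa, V = 44.2 L, T = 310 K.
Step 2 — Polytropic n=1.53: T₂ = T₁(V₁/V₂)^(n−1) = 310×(3.74)^0.53 = 624 K; P₂ = P₁(V₁/V₂)^n = 655 kPa.
W = (P₁V₁−P₂V₂)/(n−1) = (86.9×44.2−655×11.8)/0.53 = -7340 J.
ΔU = nCvΔT = 1.49×20.8×(624−310) = 9720 J.
Q = ΔU + W = 2380 J.
Net over both steps: W = -675 J, Q = 2380 J, ΔU = 3060 J.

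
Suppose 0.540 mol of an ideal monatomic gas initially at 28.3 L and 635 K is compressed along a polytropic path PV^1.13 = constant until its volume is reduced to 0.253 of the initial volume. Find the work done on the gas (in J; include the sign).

4290 J

P₁ = nRT₁/V₁ = 0.540×8.314×635/28.3 = 101 kPa.
Polytropic n=1.13: T₂ = T₁(V₁/V₂)^(n−1) = 635×(3.95)^0.13 = 759 K; P₂ = P₁(V₁/V₂)^n = 476 kPa.
W = (P₁V₁−P₂V₂)/(n−1) = (101×28.3−476×7.16)/0.13 = -4290 J.
Work done on the gas = −W_by = 4290 J.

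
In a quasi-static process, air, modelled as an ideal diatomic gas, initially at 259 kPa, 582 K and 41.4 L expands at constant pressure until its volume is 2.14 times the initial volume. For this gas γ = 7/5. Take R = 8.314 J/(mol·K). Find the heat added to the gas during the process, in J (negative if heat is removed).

n = P₁V₁/(RT₁) = 259×41.4/(8.314×582) = 2.22 mol.
Isobaric: P stays 259 kPa; V/T = const ⇒ T₂ = 1250 K, V₂ = 88.6 L.
W = PΔV = 259×(88.6−41.4) kPa·L = 12200 J.
ΔU = nCvΔT = 2.22×20.8×(1250−582) = 30600 J.
Q = ΔU + W = nCpΔT = 42800 J.

42800 J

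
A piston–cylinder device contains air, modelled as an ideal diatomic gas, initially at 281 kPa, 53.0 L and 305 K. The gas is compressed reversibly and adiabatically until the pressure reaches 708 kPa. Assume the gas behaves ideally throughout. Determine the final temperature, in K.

Adiabatic: T₂/T₁ = (P₂/P₁)^((γ−1)/γ) ⇒ T₂ = 305×(2.52)^0.286 = 397 K; V₂ = 27.4 L.

397 K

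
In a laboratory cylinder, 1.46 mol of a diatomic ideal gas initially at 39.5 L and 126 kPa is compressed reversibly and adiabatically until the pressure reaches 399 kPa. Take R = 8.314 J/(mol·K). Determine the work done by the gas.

T₁ = P₁V₁/(nR) = 126×39.5/(1.46×8.314) = 410 K.
Adiabatic: T₂/T₁ = (P₂/P₁)^((γ−1)/γ) ⇒ T₂ = 410×(3.17)^0.286 = 570 K; V₂ = 17.3 L.
ΔU = nCvΔT = 1.46×20.8×(570−410) = 4850 J.
Q = 0 for an adiabatic process, so W = −ΔU = -4850 J.

-4850 J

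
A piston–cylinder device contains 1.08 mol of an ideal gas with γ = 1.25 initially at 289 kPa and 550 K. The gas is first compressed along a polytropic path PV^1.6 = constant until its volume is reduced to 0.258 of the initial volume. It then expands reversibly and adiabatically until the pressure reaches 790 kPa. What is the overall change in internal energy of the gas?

V₁ = nRT₁/P₁ = 1.08×8.314×550/289 = 17.1 L.
Step 1 — Polytropic n=1.6: T₂ = T₁(V₁/V₂)^(n−1) = 550×(3.88)^0.60 = 1240 K; P₂ = P₁(V₁/V₂)^n = 2530 kPa.
W = (P₁V₁−P₂V₂)/(n−1) = (289×17.1−2530×4.41)/0.60 = -10300 J.
ΔU = nCvΔT = 1.08×33.3×(1240−550) = 24800 J.
Q = ΔU + W = 14500 J.
State after step 1: P = 2530 kPa, V = 4.41 L, T = 1240 K.
Step 2 — Adiabatic: T₂/T₁ = (P₂/P₁)^((γ−1)/γ) ⇒ T₂ = 1240×(0.313)^0.200 = 983 K; V₂ = 11.2 L.
ΔU = nCvΔT = 1.08×33.3×(983−1240) = -9240 J.
Q = 0 for an adiabatic process, so W = −ΔU = 9240 J.
Net over both steps: W = -1090 J, Q = 14500 J, ΔU = 15500 J.

15500 J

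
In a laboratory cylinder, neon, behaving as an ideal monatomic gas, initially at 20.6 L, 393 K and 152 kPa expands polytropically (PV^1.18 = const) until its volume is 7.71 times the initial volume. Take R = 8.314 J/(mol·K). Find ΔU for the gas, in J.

n = P₁V₁/(RT₁) = 152×20.6/(8.314×393) = 0.958 mol.
Polytropic n=1.18: T₂ = T₁(V₁/V₂)^(n−1) = 393×(0.130)^0.18 = 272 K; P₂ = P₁(V₁/V₂)^n = 13.6 kPa.
For an ideal gas ΔU = nCvΔT with Cv = (3/2)R = 12.5 J/(mol·K).
ΔU = 0.958×12.5×(272−393) = -1440 J.

-1440 J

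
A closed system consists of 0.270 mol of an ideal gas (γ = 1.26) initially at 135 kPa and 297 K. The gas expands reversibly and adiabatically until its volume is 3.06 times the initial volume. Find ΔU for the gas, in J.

V₁ = nRT₁/P₁ = 0.270×8.314×297/135 = 4.94 L.
Adiabatic: TV^(γ−1) = const ⇒ T₂ = 297×(0.327)^0.260 = 222 K; PV^γ = const ⇒ P₂ = 33.0 kPa.
For an ideal gas ΔU = nCvΔT with Cv = R/(γ−1) = 32.0 J/(mol·K).
ΔU = 0.270×32.0×(222−297) = -647 J.

-647 J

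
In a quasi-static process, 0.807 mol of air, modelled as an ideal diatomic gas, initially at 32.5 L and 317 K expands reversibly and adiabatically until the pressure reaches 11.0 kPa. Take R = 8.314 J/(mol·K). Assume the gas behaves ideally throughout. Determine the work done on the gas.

P₁ = nRT₁/V₁ = 0.807×8.314×317/32.5 = 65.4 kPa.
Adiabatic: T₂/T₁ = (P₂/P₁)^((γ−1)/γ) ⇒ T₂ = 317×(0.168)^0.286 = 190 K; V₂ = 116 L.
ΔU = nCvΔT = 0.807×20.8×(190−317) = -2120 J.
Q = 0 for an adiabatic process, so W = −ΔU = 2120 J.
Work done on the gas = −W_by = -2120 J.

-2120 J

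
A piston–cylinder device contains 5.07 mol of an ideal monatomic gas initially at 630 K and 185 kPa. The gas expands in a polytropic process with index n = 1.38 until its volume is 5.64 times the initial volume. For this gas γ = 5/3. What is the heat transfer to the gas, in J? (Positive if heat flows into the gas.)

V₁ = nRT₁/P₁ = 5.07×8.314×630/185 = 144 L.
Polytropic n=1.38: T₂ = T₁(V₁/V₂)^(n−1) = 630×(0.177)^0.38 = 326 K; P₂ = P₁(V₁/V₂)^n = 17.0 kPa.
W = (P₁V₁−P₂V₂)/(n−1) = (185×144−17.0×810)/0.38 = 33700 J.
ΔU = nCvΔT = 5.07×12.5×(326−630) = -19200 J.
Q = ΔU + W = 14500 J.

14500 J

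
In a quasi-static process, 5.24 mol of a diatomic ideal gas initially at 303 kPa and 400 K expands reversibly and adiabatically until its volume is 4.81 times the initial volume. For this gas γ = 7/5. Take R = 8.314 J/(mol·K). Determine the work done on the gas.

-20300 J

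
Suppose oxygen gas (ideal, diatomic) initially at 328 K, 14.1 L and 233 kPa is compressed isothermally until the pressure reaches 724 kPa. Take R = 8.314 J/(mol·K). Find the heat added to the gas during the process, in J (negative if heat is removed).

-3720 J

n = P₁V₁/(RT₁) = 233×14.1/(8.314×328) = 1.20 mol.
Isothermal: T stays 328 K; PV = const ⇒ V₂ = 4.54 L, P₂ = 724 kPa.
ΔU = 0 (ideal gas, T constant).
W = nRT ln(V₂/V₁) = 1.20×8.314×328×ln(0.322) = -3720 J.
Q = ΔU + W = -3720 J.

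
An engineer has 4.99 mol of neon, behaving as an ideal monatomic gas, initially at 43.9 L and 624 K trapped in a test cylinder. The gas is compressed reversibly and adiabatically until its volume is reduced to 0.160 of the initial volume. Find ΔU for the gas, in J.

P₁ = nRT₁/V₁ = 4.99×8.314×624/43.9 = 590 kPa.
Adiabatic: TV^(γ−1) = const ⇒ T₂ = 624×(6.25)^0.667 = 2120 K; PV^γ = const ⇒ P₂ = 12500 kPa.
For an ideal gas ΔU = nCvΔT with Cv = (3/2)R = 12.5 J/(mol·K).
ΔU = 4.99×12.5×(2120−624) = 92900 J.

92900 J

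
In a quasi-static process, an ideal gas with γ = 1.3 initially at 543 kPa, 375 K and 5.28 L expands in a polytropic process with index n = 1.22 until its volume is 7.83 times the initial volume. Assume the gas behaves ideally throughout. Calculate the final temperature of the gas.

Polytropic n=1.22: T₂ = T₁(V₁/V₂)^(n−1) = 375×(0.128)^0.22 = 238 K; P₂ = P₁(V₁/V₂)^n = 44.1 kPa.

238 K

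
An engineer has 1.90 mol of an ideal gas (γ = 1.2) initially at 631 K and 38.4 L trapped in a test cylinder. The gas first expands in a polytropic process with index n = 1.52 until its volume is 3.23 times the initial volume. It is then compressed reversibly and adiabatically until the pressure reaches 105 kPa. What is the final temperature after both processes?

397 K

P₁ = nRT₁/V₁ = 1.90×8.314×631/38.4 = 260 kPa.
Step 1 — Polytropic n=1.52: T₂ = T₁(V₁/V₂)^(n−1) = 631×(0.310)^0.52 = 343 K; P₂ = P₁(V₁/V₂)^n = 43.7 kPa.
W = (P₁V₁−P₂V₂)/(n−1) = (260×38.4−43.7×124)/0.52 = 8750 J.
ΔU = nCvΔT = 1.90×41.6×(343−631) = -22800 J.
Q = ΔU + W = -14000 J.
State after step 1: P = 43.7 kPa, V = 124 L, T = 343 K.
Step 2 — Adiabatic: T₂/T₁ = (P₂/P₁)^((γ−1)/γ) ⇒ T₂ = 343×(2.40)^0.167 = 397 K; V₂ = 59.7 L.
ΔU = nCvΔT = 1.90×41.6×(397−343) = 4260 J.
Q = 0 for an adiabatic process, so W = −ΔU = -4260 J.
Net over both steps: W = 4490 J, Q = -14000 J, ΔU = -18500 J.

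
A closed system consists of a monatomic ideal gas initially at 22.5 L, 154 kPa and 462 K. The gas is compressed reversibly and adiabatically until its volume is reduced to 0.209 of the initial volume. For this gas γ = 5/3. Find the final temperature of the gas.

1310 K

Adiabatic: TV^(γ−1) = const ⇒ T₂ = 462×(4.78)^0.667 = 1310 K; PV^γ = const ⇒ P₂ = 2090 kPa.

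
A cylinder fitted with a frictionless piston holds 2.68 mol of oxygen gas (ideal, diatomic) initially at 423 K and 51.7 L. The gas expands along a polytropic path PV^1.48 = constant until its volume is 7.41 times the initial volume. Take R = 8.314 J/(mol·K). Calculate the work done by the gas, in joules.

P₁ = nRT₁/V₁ = 2.68×8.314×423/51.7 = 182 kPa.
Polytropic n=1.48: T₂ = T₁(V₁/V₂)^(n−1) = 423×(0.135)^0.48 = 162 K; P₂ = P₁(V₁/V₂)^n = 9.41 kPa.
W = (P₁V₁−P₂V₂)/(n−1) = (182×51.7−9.41×383)/0.48 = 12100 J.

12100 J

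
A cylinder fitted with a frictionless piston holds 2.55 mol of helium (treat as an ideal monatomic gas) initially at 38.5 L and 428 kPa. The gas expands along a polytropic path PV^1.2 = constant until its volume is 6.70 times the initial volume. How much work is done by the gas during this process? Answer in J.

26100 J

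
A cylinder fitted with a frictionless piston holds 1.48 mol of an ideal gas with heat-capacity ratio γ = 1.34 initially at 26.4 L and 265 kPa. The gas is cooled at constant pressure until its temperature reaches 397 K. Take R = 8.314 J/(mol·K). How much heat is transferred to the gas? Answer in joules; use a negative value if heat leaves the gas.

T₁ = P₁V₁/(nR) = 265×26.4/(1.48×8.314) = 569 K.
Isobaric: P stays 265 kPa; V/T = const ⇒ T₂ = 397 K, V₂ = 18.4 L.
W = PΔV = 265×(18.4−26.4) kPa·L = -2110 J.
ΔU = nCvΔT = 1.48×24.5×(397−569) = -6210 J.
Q = ΔU + W = nCpΔT = -8320 J.

-8320 J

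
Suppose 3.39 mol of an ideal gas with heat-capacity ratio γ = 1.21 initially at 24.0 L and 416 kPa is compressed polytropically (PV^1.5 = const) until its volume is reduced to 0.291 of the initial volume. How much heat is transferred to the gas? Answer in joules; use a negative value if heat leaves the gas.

23500 J

T₁ = P₁V₁/(nR) = 416×24.0/(3.39×8.314) = 354 K.
Polytropic n=1.5: T₂ = T₁(V₁/V₂)^(n−1) = 354×(3.44)^0.50 = 657 K; P₂ = P₁(V₁/V₂)^n = 2650 kPa.
W = (P₁V₁−P₂V₂)/(n−1) = (416×24.0−2650×6.98)/0.50 = -17000 J.
ΔU = nCvΔT = 3.39×39.6×(657−354) = 40600 J.
Q = ΔU + W = 23500 J.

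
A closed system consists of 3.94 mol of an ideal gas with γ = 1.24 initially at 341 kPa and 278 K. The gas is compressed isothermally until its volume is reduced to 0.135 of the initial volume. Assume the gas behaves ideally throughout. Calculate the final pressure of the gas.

2530 kPa

V₁ = nRT₁/P₁ = 3.94×8.314×278/341 = 26.7 L.
Isothermal: T stays 278 K; PV = const ⇒ V₂ = 3.61 L, P₂ = 2530 kPa.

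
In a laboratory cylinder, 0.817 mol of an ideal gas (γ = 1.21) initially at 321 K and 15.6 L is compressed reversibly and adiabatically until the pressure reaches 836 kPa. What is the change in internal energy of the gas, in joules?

3780 J

P₁ = nRT₁/V₁ = 0.817×8.314×321/15.6 = 140 kPa.
Adiabatic: T₂/T₁ = (P₂/P₁)^((γ−1)/γ) ⇒ T₂ = 321×(5.98)^0.174 = 438 K; V₂ = 3.56 L.
For an ideal gas ΔU = nCvΔT with Cv = R/(γ−1) = 39.6 J/(mol·K).
ΔU = 0.817×39.6×(438−321) = 3780 J.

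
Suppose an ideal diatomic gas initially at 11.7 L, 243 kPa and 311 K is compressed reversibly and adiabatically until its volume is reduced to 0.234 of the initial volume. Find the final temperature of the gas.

556 K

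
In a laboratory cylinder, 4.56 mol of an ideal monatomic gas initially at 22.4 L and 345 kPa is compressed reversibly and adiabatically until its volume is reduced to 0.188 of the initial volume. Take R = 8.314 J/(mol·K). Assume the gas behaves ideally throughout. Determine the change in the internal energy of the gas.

T₁ = P₁V₁/(nR) = 345×22.4/(4.56×8.314) = 204 K.
Adiabatic: TV^(γ−1) = const ⇒ T₂ = 204×(5.32)^0.667 = 621 K; PV^γ = const ⇒ P₂ = 5590 kPa.
For an ideal gas ΔU = nCvΔT with Cv = (3/2)R = 12.5 J/(mol·K).
ΔU = 4.56×12.5×(621−204) = 23700 J.

23700 J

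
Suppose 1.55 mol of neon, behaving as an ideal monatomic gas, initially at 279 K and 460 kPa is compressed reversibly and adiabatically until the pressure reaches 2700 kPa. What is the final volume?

V₁ = nRT₁/P₁ = 1.55×8.314×279/460 = 7.82 L.
Adiabatic: T₂/T₁ = (P₂/P₁)^((γ−1)/γ) ⇒ T₂ = 279×(5.87)^0.400 = 566 K; V₂ = 2.70 L.

2.70 L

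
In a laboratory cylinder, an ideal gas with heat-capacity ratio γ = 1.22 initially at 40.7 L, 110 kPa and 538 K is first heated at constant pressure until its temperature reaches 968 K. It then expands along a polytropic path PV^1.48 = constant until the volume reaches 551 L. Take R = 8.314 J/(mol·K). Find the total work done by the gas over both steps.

14000 J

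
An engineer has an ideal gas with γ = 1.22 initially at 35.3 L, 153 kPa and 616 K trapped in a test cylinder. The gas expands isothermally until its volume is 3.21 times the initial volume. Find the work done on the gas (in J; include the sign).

n = P₁V₁/(RT₁) = 153×35.3/(8.314×616) = 1.05 mol.
Isothermal: T stays 616 K; PV = const ⇒ V₂ = 113 L, P₂ = 47.7 kPa.
W = nRT ln(V₂/V₁) = 1.05×8.314×616×ln(3.21) = 6300 J.
Work done on the gas = −W_by = -6300 J.

-6300 J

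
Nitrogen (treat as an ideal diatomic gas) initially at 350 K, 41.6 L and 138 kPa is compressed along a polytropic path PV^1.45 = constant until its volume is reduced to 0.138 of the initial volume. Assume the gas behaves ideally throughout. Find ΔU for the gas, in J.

n = P₁V₁/(RT₁) = 138×41.6/(8.314×350) = 1.97 mol.
Polytropic n=1.45: T₂ = T₁(V₁/V₂)^(n−1) = 350×(7.25)^0.45 = 853 K; P₂ = P₁(V₁/V₂)^n = 2440 kPa.
For an ideal gas ΔU = nCvΔT with Cv = (5/2)R = 20.8 J/(mol·K).
ΔU = 1.97×20.8×(853−350) = 20600 J.

20600 J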